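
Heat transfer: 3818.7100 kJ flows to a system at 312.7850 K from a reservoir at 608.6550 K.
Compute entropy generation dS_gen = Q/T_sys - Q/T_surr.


dS_sys = 3818.7100/312.7850 = 12.2087 kJ/K
dS_surr = -3818.7100/608.6550 = -6.2740 kJ/K
dS_gen = 12.2087 - 6.2740 = 5.9347 kJ/K (irreversible)

dS_gen = 5.9347 kJ/K, irreversible


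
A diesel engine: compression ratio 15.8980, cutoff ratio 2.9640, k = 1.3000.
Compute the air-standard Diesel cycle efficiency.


r^(k-1) = 2.2930
rc^k = 4.1062
eta = 0.4694 = 46.9429%

46.9429%


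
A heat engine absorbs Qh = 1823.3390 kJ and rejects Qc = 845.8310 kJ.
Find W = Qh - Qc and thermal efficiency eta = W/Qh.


W = 1823.3390 - 845.8310 = 977.5080 kJ
eta = 977.5080 / 1823.3390 = 0.5361 = 53.6109%

W = 977.5080 kJ, eta = 53.6109%


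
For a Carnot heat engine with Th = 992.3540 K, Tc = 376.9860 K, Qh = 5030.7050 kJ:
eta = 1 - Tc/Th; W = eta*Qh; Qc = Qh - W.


eta = 1 - 376.9860/992.3540 = 0.6201
W = 0.6201 * 5030.7050 = 3119.5872 kJ
Qc = 5030.7050 - 3119.5872 = 1911.1178 kJ

eta = 62.0109%, W = 3119.5872 kJ, Qc = 1911.1178 kJ


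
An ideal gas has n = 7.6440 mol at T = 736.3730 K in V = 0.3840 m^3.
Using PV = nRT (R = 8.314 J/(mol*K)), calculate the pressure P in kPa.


P = nRT/V = 7.6440 * 8.314 * 736.3730 / 0.3840
= 46798.1360 / 0.3840 = 121870.1457 Pa = 121.8701 kPa

121.8701 kPa


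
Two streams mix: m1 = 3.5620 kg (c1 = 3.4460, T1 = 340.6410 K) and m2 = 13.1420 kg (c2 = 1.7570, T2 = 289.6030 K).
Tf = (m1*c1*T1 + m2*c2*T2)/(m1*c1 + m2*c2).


num = 10868.3261
den = 35.3651
Tf = 307.3174 K

307.3174 K


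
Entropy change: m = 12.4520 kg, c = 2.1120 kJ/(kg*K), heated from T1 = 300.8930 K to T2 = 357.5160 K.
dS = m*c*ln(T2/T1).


T2/T1 = 1.1882
ln(T2/T1) = 0.1724
dS = 12.4520 * 2.1120 * 0.1724 = 4.5346 kJ/K

4.5346 kJ/K


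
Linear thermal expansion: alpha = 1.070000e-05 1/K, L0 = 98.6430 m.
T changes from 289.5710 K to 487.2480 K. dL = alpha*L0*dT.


dT = 197.6770 K
dL = 1.070000e-05 * 98.6430 * 197.6770 = 0.208644 m
L_final = 98.851644 m

dL = 0.208644 m


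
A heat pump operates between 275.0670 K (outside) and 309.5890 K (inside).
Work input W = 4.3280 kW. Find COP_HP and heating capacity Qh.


COP = 309.5890 / 34.5220 = 8.9679
Qh = 8.9679 * 4.3280 = 38.8130 kW

COP = 8.9679, Qh = 38.8130 kW


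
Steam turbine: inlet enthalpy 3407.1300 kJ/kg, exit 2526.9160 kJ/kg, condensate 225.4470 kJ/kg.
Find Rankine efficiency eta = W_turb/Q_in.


W = 880.2140 kJ/kg
Q_in = 3181.6830 kJ/kg
eta = 0.2767 = 27.6650%

eta = 27.6650%


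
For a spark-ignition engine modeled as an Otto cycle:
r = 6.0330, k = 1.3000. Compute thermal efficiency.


r^(k-1) = 1.7146
eta = 1 - 1/1.7146 = 0.4168 = 41.6770%

41.6770%


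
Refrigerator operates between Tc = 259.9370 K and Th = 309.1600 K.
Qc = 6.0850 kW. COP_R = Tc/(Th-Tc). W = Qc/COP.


COP = 259.9370 / 49.2230 = 5.2808
W = 6.0850 / 5.2808 = 1.1523 kW

COP = 5.2808, W = 1.1523 kW


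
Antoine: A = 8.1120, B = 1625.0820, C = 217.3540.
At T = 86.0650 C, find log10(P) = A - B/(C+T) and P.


C+T = 303.4190
B/(C+T) = 5.3559
log10(P) = 8.1120 - 5.3559 = 2.7561
P = 10^2.7561 = 570.2948 mmHg

570.2948 mmHg


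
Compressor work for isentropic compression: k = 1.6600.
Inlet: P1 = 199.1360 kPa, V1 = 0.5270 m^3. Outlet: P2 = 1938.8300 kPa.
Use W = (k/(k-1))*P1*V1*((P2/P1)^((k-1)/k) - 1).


(k-1)/k = 0.3976
(P2/P1)^exp = 2.4716
W = 2.5152 * 199.1360 * 0.5270 * (2.4716 - 1) = 388.4256 kJ

388.4256 kJ


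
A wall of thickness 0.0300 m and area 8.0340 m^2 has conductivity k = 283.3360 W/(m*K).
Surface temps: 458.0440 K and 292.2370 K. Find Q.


dT = 165.8070 K
Q = 283.3360 * 8.0340 * 165.8070 / 0.0300 = 1.2581e+07 W

1.2581e+07 W


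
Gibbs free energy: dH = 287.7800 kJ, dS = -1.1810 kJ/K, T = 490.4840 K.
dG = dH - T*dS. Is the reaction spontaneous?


T*dS = 490.4840 * -1.1810 = -579.2616 kJ
dG = 287.7800 + 579.2616 = 867.0416 kJ (non-spontaneous)

dG = 867.0416 kJ, non-spontaneous


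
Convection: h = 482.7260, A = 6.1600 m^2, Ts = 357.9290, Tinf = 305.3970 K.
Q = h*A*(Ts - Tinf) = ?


dT = 52.5320 K
Q = 482.7260 * 6.1600 * 52.5320 = 156208.7433 W

156208.7433 W


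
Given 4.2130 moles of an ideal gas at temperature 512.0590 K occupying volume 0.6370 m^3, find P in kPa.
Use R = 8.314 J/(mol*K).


P = nRT/V = 4.2130 * 8.314 * 512.0590 / 0.6370
= 17935.8302 / 0.6370 = 28156.7193 Pa = 28.1567 kPa

28.1567 kPa


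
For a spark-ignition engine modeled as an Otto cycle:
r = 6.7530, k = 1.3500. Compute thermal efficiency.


r^(k-1) = 1.9513
eta = 1 - 1/1.9513 = 0.4875 = 48.7521%

48.7521%


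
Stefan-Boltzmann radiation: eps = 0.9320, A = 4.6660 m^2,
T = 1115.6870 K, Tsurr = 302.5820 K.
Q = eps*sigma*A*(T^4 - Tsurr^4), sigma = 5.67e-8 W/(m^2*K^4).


T^4 = 1.5494e+12
Tsurr^4 = 8.3825e+09
Q = 0.9320 * 5.67e-8 * 4.6660 * 1.5410e+12 = 379976.9517 W

379976.9517 W


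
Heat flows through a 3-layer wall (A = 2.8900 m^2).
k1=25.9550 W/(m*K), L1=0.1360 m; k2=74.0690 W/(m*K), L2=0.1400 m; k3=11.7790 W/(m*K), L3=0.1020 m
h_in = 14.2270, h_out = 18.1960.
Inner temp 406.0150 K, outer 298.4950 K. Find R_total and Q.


R_conv_in = 1/(14.2270*2.8900) = 0.0243
R_1 = 0.1360/(25.9550*2.8900) = 0.0018
R_2 = 0.1400/(74.0690*2.8900) = 0.0007
R_3 = 0.1020/(11.7790*2.8900) = 0.0030
R_conv_out = 1/(18.1960*2.8900) = 0.0190
R_total = 0.0488 K/W
Q = 107.5200 / 0.0488 = 2203.2245 W

R_total = 0.0488 K/W, Q = 2203.2245 W


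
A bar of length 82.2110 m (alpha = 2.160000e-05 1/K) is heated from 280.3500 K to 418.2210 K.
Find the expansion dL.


dT = 137.8710 K
dL = 2.160000e-05 * 82.2110 * 137.8710 = 0.244825 m
L_final = 82.455825 m

dL = 0.244825 m


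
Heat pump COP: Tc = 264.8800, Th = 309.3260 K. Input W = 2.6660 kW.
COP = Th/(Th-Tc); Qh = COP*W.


COP = 309.3260 / 44.4460 = 6.9596
Qh = 6.9596 * 2.6660 = 18.5543 kW

COP = 6.9596, Qh = 18.5543 kW


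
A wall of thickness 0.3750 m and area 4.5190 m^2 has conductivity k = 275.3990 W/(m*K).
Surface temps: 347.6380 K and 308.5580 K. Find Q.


dT = 39.0800 K
Q = 275.3990 * 4.5190 * 39.0800 / 0.3750 = 129696.4197 W

129696.4197 W


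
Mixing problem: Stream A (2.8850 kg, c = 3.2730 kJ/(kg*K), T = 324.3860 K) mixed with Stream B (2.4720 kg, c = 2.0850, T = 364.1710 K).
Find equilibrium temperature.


num = 4940.0299
den = 14.5967
Tf = 338.4341 K

338.4341 K


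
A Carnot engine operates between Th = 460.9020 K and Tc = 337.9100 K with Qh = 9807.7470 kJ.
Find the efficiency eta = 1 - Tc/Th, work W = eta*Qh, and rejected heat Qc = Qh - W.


eta = 1 - 337.9100/460.9020 = 0.2669
W = 0.2669 * 9807.7470 = 2617.2037 kJ
Qc = 9807.7470 - 2617.2037 = 7190.5433 kJ

eta = 26.6851%, W = 2617.2037 kJ, Qc = 7190.5433 kJ


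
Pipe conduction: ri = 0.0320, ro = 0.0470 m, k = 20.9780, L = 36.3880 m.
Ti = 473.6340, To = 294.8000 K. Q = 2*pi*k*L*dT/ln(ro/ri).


dT = 178.8340 K
ln(ro/ri) = 0.3844
Q = 2*pi*20.9780*36.3880*178.8340 / 0.3844 = 2231288.0003 W

2231288.0003 W


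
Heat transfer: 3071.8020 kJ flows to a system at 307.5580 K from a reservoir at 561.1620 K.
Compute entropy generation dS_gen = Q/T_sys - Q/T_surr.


dS_sys = 3071.8020/307.5580 = 9.9877 kJ/K
dS_surr = -3071.8020/561.1620 = -5.4740 kJ/K
dS_gen = 9.9877 - 5.4740 = 4.5137 kJ/K (irreversible)

dS_gen = 4.5137 kJ/K, irreversible


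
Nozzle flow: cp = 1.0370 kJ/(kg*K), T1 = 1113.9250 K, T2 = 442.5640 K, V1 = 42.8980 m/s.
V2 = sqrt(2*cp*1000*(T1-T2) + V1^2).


dT = 671.3610 K
2*cp*1000*dT = 1392402.7140
V1^2 = 1840.2384
V2 = sqrt(1394242.9524) = 1180.7807 m/s

1180.7807 m/s


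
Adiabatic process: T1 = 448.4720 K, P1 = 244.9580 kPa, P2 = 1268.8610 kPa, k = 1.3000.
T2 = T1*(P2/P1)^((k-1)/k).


(k-1)/k = 0.2308
(P2/P1)^exp = 1.4617
T2 = 448.4720 * 1.4617 = 655.5095 K

655.5095 K


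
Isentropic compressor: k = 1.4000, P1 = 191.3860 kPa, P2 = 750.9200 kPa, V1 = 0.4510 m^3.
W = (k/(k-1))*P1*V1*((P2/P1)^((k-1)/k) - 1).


(k-1)/k = 0.2857
(P2/P1)^exp = 1.4778
W = 3.5000 * 191.3860 * 0.4510 * (1.4778 - 1) = 144.3531 kJ

144.3531 kJ


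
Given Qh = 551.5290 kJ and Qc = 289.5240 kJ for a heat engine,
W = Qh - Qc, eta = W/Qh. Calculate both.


W = 551.5290 - 289.5240 = 262.0050 kJ
eta = 262.0050 / 551.5290 = 0.4751 = 47.5052%

W = 262.0050 kJ, eta = 47.5052%


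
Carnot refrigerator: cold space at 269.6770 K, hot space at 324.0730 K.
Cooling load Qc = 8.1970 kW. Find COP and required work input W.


COP = 269.6770 / 54.3960 = 4.9577
W = 8.1970 / 4.9577 = 1.6534 kW

COP = 4.9577, W = 1.6534 kW


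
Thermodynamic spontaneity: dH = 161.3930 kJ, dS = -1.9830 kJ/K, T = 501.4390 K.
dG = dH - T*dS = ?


T*dS = 501.4390 * -1.9830 = -994.3535 kJ
dG = 161.3930 + 994.3535 = 1155.7465 kJ (non-spontaneous)

dG = 1155.7465 kJ, non-spontaneous


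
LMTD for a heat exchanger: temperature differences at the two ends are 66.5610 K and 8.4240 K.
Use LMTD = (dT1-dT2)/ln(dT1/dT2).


dT1/dT2 = 7.9014
ln(dT1/dT2) = 2.0670
LMTD = 58.1370 / 2.0670 = 28.1258 K

28.1258 K


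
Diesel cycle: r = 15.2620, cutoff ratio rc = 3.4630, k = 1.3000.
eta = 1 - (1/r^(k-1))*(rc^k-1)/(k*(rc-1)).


r^(k-1) = 2.2651
rc^k = 5.0268
eta = 0.4448 = 44.4781%

44.4781%


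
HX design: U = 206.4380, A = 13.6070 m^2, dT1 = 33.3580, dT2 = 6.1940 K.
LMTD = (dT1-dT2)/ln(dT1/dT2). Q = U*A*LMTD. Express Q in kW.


LMTD = 16.1334 K
Q = 206.4380 * 13.6070 * 16.1334 = 45318.6298 W = 45.3186 kW

45.3186 kW


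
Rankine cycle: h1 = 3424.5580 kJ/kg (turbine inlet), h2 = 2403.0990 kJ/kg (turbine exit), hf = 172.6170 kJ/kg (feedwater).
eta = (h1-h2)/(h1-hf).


W = 1021.4590 kJ/kg
Q_in = 3251.9410 kJ/kg
eta = 0.3141 = 31.4107%

eta = 31.4107%


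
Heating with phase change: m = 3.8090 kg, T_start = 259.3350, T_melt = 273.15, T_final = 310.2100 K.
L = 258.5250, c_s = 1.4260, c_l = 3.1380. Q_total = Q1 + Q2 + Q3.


Q1 (sensible, solid) = 3.8090 * 1.4260 * 13.8150 = 75.0380 kJ
Q2 (latent) = 3.8090 * 258.5250 = 984.7217 kJ
Q3 (sensible, liquid) = 3.8090 * 3.1380 * 37.0600 = 442.9649 kJ
Q_total = 1502.7247 kJ

1502.7247 kJ


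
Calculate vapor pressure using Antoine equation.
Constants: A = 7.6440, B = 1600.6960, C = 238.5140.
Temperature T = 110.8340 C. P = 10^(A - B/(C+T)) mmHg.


C+T = 349.3480
B/(C+T) = 4.5820
log10(P) = 7.6440 - 4.5820 = 3.0620
P = 10^3.0620 = 1153.5790 mmHg

1153.5790 mmHg


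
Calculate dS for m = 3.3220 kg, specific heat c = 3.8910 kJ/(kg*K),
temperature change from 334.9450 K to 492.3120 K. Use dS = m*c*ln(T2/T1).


T2/T1 = 1.4698
ln(T2/T1) = 0.3851
dS = 3.3220 * 3.8910 * 0.3851 = 4.9784 kJ/K

4.9784 kJ/K


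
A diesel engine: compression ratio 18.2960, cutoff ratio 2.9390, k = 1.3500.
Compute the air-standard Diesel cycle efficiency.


r^(k-1) = 2.7658
rc^k = 4.2862
eta = 0.5461 = 54.6107%

54.6107%


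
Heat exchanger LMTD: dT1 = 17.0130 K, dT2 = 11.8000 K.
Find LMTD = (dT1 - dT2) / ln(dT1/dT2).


dT1/dT2 = 1.4418
ln(dT1/dT2) = 0.3659
LMTD = 5.2130 / 0.3659 = 14.2479 K

14.2479 K


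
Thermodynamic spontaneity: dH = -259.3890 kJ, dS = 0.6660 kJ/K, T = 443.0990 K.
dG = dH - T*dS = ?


T*dS = 443.0990 * 0.6660 = 295.1039 kJ
dG = -259.3890 - 295.1039 = -554.4929 kJ (spontaneous)

dG = -554.4929 kJ, spontaneous


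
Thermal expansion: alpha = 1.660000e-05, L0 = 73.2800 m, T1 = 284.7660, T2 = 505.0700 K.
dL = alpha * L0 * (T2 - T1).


dT = 220.3040 K
dL = 1.660000e-05 * 73.2800 * 220.3040 = 0.267988 m
L_final = 73.547988 m

dL = 0.267988 m


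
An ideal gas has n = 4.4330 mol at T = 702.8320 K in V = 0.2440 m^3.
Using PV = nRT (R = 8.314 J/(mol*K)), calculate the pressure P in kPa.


P = nRT/V = 4.4330 * 8.314 * 702.8320 / 0.2440
= 25903.5495 / 0.2440 = 106162.0881 Pa = 106.1621 kPa

106.1621 kPa


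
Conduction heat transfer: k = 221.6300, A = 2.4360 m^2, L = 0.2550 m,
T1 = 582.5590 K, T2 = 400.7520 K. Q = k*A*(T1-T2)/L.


dT = 181.8070 K
Q = 221.6300 * 2.4360 * 181.8070 / 0.2550 = 384925.1171 W

384925.1171 W


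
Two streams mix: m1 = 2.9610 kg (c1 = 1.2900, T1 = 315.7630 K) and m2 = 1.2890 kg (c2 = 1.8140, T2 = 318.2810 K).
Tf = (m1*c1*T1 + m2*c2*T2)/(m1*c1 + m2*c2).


num = 1950.3360
den = 6.1579
Tf = 316.7191 K

316.7191 K


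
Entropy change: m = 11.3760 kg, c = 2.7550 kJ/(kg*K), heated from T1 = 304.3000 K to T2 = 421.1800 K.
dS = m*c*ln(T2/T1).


T2/T1 = 1.3841
ln(T2/T1) = 0.3250
dS = 11.3760 * 2.7550 * 0.3250 = 10.1872 kJ/K

10.1872 kJ/K


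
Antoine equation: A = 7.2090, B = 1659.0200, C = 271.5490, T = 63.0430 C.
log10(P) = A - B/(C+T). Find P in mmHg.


C+T = 334.5920
B/(C+T) = 4.9583
log10(P) = 7.2090 - 4.9583 = 2.2507
P = 10^2.2507 = 178.0995 mmHg

178.0995 mmHg


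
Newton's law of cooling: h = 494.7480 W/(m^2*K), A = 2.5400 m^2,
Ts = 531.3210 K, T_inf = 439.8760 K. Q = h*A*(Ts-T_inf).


dT = 91.4450 K
Q = 494.7480 * 2.5400 * 91.4450 = 114915.2664 W

114915.2664 W


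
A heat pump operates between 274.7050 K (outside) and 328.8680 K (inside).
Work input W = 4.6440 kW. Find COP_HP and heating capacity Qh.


COP = 328.8680 / 54.1630 = 6.0718
Qh = 6.0718 * 4.6440 = 28.1975 kW

COP = 6.0718, Qh = 28.1975 kW


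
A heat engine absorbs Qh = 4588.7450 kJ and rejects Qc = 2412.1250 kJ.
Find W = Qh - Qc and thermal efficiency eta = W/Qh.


W = 4588.7450 - 2412.1250 = 2176.6200 kJ
eta = 2176.6200 / 4588.7450 = 0.4743 = 47.4339%

W = 2176.6200 kJ, eta = 47.4339%


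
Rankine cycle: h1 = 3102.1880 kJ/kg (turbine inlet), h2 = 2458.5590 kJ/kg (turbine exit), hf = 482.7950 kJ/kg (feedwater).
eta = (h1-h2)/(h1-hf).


W = 643.6290 kJ/kg
Q_in = 2619.3930 kJ/kg
eta = 0.2457 = 24.5717%

eta = 24.5717%


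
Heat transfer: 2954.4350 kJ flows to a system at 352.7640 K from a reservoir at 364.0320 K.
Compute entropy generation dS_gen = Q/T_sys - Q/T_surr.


dS_sys = 2954.4350/352.7640 = 8.3751 kJ/K
dS_surr = -2954.4350/364.0320 = -8.1159 kJ/K
dS_gen = 8.3751 - 8.1159 = 0.2592 kJ/K (irreversible)

dS_gen = 0.2592 kJ/K, irreversible


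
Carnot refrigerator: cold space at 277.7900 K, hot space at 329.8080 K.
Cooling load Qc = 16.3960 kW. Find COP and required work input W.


COP = 277.7900 / 52.0180 = 5.3403
W = 16.3960 / 5.3403 = 3.0703 kW

COP = 5.3403, W = 3.0703 kW


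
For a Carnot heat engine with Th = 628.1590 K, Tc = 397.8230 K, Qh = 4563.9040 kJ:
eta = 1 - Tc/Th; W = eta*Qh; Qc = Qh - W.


eta = 1 - 397.8230/628.1590 = 0.3667
W = 0.3667 * 4563.9040 = 1673.5116 kJ
Qc = 4563.9040 - 1673.5116 = 2890.3924 kJ

eta = 36.6684%, W = 1673.5116 kJ, Qc = 2890.3924 kJ


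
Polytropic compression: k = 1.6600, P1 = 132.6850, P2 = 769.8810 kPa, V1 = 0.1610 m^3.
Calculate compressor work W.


(k-1)/k = 0.3976
(P2/P1)^exp = 2.0119
W = 2.5152 * 132.6850 * 0.1610 * (2.0119 - 1) = 54.3673 kJ

54.3673 kJ


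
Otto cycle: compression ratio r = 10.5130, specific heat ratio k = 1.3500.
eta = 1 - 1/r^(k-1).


r^(k-1) = 2.2783
eta = 1 - 1/2.2783 = 0.5611 = 56.1070%

56.1070%


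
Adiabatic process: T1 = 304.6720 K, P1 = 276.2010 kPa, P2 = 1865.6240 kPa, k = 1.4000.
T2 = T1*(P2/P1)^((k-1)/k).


(k-1)/k = 0.2857
(P2/P1)^exp = 1.7260
T2 = 304.6720 * 1.7260 = 525.8487 K

525.8487 K


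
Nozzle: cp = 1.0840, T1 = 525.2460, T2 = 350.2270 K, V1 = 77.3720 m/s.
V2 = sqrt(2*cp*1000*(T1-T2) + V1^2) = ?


dT = 175.0190 K
2*cp*1000*dT = 379441.1920
V1^2 = 5986.4264
V2 = sqrt(385427.6184) = 620.8282 m/s

620.8282 m/s


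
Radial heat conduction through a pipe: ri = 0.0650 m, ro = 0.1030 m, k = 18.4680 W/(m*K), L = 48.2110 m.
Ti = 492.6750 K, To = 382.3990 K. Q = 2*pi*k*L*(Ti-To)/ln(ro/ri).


dT = 110.2760 K
ln(ro/ri) = 0.4603
Q = 2*pi*18.4680*48.2110*110.2760 / 0.4603 = 1340128.8116 W

1340128.8116 W


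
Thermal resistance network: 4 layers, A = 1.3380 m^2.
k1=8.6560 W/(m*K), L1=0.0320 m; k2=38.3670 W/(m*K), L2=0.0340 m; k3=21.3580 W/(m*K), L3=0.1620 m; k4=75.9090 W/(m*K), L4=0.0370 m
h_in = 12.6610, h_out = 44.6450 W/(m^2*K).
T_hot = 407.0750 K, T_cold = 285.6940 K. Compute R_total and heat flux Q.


R_conv_in = 1/(12.6610*1.3380) = 0.0590
R_1 = 0.0320/(8.6560*1.3380) = 0.0028
R_2 = 0.0340/(38.3670*1.3380) = 0.0007
R_3 = 0.1620/(21.3580*1.3380) = 0.0057
R_4 = 0.0370/(75.9090*1.3380) = 0.0004
R_conv_out = 1/(44.6450*1.3380) = 0.0167
R_total = 0.0852 K/W
Q = 121.3810 / 0.0852 = 1424.1665 W

R_total = 0.0852 K/W, Q = 1424.1665 W


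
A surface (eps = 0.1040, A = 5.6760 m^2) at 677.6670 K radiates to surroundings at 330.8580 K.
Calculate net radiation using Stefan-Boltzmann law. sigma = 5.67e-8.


T^4 = 2.1089e+11
Tsurr^4 = 1.1983e+10
Q = 0.1040 * 5.67e-8 * 5.6760 * 1.9891e+11 = 6657.6156 W

6657.6156 W


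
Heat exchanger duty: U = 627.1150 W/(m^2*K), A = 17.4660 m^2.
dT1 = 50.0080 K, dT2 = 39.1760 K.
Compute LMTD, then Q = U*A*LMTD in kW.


LMTD = 44.3719 K
Q = 627.1150 * 17.4660 * 44.3719 = 486013.4478 W = 486.0134 kW

486.0134 kW


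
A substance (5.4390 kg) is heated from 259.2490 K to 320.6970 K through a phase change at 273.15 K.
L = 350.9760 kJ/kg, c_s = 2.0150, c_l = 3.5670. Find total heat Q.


Q1 (sensible, solid) = 5.4390 * 2.0150 * 13.9010 = 152.3492 kJ
Q2 (latent) = 5.4390 * 350.9760 = 1908.9585 kJ
Q3 (sensible, liquid) = 5.4390 * 3.5670 * 47.5470 = 922.4552 kJ
Q_total = 2983.7629 kJ

2983.7629 kJ


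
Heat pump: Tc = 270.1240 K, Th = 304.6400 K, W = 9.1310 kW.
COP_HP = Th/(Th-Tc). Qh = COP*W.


COP = 304.6400 / 34.5160 = 8.8261
Qh = 8.8261 * 9.1310 = 80.5907 kW

COP = 8.8261, Qh = 80.5907 kW


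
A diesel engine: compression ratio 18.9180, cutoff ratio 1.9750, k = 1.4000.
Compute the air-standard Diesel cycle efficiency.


r^(k-1) = 3.2415
rc^k = 2.5929
eta = 0.6400 = 63.9986%

63.9986%


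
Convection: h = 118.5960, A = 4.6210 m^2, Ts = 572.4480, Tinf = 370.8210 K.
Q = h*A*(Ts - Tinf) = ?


dT = 201.6270 K
Q = 118.5960 * 4.6210 * 201.6270 = 110498.0715 W

110498.0715 W


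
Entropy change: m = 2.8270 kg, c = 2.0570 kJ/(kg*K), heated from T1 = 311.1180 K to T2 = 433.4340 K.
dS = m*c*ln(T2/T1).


T2/T1 = 1.3931
ln(T2/T1) = 0.3316
dS = 2.8270 * 2.0570 * 0.3316 = 1.9281 kJ/K

1.9281 kJ/K


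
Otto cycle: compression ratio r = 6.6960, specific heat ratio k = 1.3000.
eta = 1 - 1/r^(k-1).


r^(k-1) = 1.7691
eta = 1 - 1/1.7691 = 0.4347 = 43.4731%

43.4731%


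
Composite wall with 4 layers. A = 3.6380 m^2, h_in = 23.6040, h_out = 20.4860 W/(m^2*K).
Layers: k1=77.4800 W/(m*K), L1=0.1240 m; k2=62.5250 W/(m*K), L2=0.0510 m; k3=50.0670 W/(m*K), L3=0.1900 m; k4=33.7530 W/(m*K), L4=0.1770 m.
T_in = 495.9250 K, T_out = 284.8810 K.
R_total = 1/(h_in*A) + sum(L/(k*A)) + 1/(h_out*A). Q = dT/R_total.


R_conv_in = 1/(23.6040*3.6380) = 0.0116
R_1 = 0.1240/(77.4800*3.6380) = 0.0004
R_2 = 0.0510/(62.5250*3.6380) = 0.0002
R_3 = 0.1900/(50.0670*3.6380) = 0.0010
R_4 = 0.1770/(33.7530*3.6380) = 0.0014
R_conv_out = 1/(20.4860*3.6380) = 0.0134
R_total = 0.0282 K/W
Q = 211.0440 / 0.0282 = 7480.7013 W

R_total = 0.0282 K/W, Q = 7480.7013 W


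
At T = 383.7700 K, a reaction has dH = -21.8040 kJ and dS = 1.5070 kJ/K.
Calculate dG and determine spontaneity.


T*dS = 383.7700 * 1.5070 = 578.3414 kJ
dG = -21.8040 - 578.3414 = -600.1454 kJ (spontaneous)

dG = -600.1454 kJ, spontaneous


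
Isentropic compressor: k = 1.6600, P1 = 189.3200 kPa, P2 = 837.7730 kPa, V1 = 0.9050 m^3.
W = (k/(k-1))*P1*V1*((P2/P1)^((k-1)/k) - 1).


(k-1)/k = 0.3976
(P2/P1)^exp = 1.8064
W = 2.5152 * 189.3200 * 0.9050 * (1.8064 - 1) = 347.5068 kJ

347.5068 kJ


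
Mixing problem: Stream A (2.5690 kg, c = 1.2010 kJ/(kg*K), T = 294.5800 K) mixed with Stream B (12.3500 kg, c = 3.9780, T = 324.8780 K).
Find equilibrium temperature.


num = 16869.5918
den = 52.2137
Tf = 323.0877 K

323.0877 K


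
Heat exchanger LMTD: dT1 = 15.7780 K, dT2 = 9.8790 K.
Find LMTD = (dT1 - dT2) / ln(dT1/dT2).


dT1/dT2 = 1.5971
ln(dT1/dT2) = 0.4682
LMTD = 5.8990 / 0.4682 = 12.5992 K

12.5992 K


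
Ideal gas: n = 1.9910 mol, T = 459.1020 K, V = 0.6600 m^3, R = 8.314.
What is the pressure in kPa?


P = nRT/V = 1.9910 * 8.314 * 459.1020 / 0.6600
= 7599.5953 / 0.6600 = 11514.5383 Pa = 11.5145 kPa

11.5145 kPa


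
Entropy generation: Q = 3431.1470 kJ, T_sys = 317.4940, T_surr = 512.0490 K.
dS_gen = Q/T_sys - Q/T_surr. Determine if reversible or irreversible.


dS_sys = 3431.1470/317.4940 = 10.8070 kJ/K
dS_surr = -3431.1470/512.0490 = -6.7008 kJ/K
dS_gen = 10.8070 - 6.7008 = 4.1061 kJ/K (irreversible)

dS_gen = 4.1061 kJ/K, irreversible


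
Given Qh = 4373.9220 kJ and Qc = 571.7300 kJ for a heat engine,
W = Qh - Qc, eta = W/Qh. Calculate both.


W = 4373.9220 - 571.7300 = 3802.1920 kJ
eta = 3802.1920 / 4373.9220 = 0.8693 = 86.9287%

W = 3802.1920 kJ, eta = 86.9287%


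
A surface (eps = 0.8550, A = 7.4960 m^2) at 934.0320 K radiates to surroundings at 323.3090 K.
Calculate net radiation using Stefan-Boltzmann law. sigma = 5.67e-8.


T^4 = 7.6111e+11
Tsurr^4 = 1.0926e+10
Q = 0.8550 * 5.67e-8 * 7.4960 * 7.5018e+11 = 272612.6417 W

272612.6417 W


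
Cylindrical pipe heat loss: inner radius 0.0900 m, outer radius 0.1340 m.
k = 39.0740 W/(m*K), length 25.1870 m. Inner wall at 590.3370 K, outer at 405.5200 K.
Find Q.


dT = 184.8170 K
ln(ro/ri) = 0.3980
Q = 2*pi*39.0740*25.1870*184.8170 / 0.3980 = 2871244.3330 W

2871244.3330 W


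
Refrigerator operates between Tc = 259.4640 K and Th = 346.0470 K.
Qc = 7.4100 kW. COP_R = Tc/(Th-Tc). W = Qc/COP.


COP = 259.4640 / 86.5830 = 2.9967
W = 7.4100 / 2.9967 = 2.4727 kW

COP = 2.9967, W = 2.4727 kW


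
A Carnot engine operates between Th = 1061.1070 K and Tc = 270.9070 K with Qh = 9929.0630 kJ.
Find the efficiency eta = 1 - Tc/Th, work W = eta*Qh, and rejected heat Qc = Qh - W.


eta = 1 - 270.9070/1061.1070 = 0.7447
W = 0.7447 * 9929.0630 = 7394.1135 kJ
Qc = 9929.0630 - 7394.1135 = 2534.9495 kJ

eta = 74.4694%, W = 7394.1135 kJ, Qc = 2534.9495 kJ


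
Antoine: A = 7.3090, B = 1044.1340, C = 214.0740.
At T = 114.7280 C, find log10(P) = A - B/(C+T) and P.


C+T = 328.8020
B/(C+T) = 3.1756
log10(P) = 7.3090 - 3.1756 = 4.1334
P = 10^4.1334 = 13596.5678 mmHg

13596.5678 mmHg


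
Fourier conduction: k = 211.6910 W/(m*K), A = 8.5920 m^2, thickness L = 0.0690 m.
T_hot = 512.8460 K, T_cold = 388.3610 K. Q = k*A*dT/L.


dT = 124.4850 K
Q = 211.6910 * 8.5920 * 124.4850 / 0.0690 = 3281440.9671 W

3281440.9671 W


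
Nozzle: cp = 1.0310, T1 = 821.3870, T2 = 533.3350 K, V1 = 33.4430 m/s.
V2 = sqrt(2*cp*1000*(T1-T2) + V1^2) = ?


dT = 288.0520 K
2*cp*1000*dT = 593963.2240
V1^2 = 1118.4342
V2 = sqrt(595081.6582) = 771.4154 m/s

771.4154 m/s


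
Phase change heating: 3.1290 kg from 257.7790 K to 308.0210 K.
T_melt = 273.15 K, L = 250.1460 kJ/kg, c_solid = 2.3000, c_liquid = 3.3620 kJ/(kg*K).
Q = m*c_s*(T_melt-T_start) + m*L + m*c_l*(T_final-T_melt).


Q1 (sensible, solid) = 3.1290 * 2.3000 * 15.3710 = 110.6205 kJ
Q2 (latent) = 3.1290 * 250.1460 = 782.7068 kJ
Q3 (sensible, liquid) = 3.1290 * 3.3620 * 34.8710 = 366.8324 kJ
Q_total = 1260.1597 kJ

1260.1597 kJ


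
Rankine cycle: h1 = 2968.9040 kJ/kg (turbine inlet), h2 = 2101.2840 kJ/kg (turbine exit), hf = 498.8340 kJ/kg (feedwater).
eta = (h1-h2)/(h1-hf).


W = 867.6200 kJ/kg
Q_in = 2470.0700 kJ/kg
eta = 0.3513 = 35.1253%

eta = 35.1253%


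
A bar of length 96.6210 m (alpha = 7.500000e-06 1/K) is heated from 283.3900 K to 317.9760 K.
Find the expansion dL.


dT = 34.5860 K
dL = 7.500000e-06 * 96.6210 * 34.5860 = 0.025063 m
L_final = 96.646063 m

dL = 0.025063 m


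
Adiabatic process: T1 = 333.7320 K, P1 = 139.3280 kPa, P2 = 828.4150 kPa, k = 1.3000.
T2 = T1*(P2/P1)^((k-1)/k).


(k-1)/k = 0.2308
(P2/P1)^exp = 1.5089
T2 = 333.7320 * 1.5089 = 503.5720 K

503.5720 K


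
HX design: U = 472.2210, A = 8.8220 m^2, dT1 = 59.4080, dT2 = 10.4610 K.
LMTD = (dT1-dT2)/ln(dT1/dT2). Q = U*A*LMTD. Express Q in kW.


LMTD = 28.1827 K
Q = 472.2210 * 8.8220 * 28.1827 = 117407.2483 W = 117.4072 kW

117.4072 kW


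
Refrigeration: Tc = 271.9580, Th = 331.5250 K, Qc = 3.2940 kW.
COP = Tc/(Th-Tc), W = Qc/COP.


COP = 271.9580 / 59.5670 = 4.5656
W = 3.2940 / 4.5656 = 0.7215 kW

COP = 4.5656, W = 0.7215 kW


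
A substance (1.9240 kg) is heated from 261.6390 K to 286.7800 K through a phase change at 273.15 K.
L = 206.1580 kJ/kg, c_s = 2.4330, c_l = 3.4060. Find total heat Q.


Q1 (sensible, solid) = 1.9240 * 2.4330 * 11.5110 = 53.8841 kJ
Q2 (latent) = 1.9240 * 206.1580 = 396.6480 kJ
Q3 (sensible, liquid) = 1.9240 * 3.4060 * 13.6300 = 89.3194 kJ
Q_total = 539.8514 kJ

539.8514 kJ


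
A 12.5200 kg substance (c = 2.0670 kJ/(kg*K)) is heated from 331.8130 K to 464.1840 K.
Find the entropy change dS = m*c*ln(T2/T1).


T2/T1 = 1.3989
ln(T2/T1) = 0.3357
dS = 12.5200 * 2.0670 * 0.3357 = 8.6878 kJ/K

8.6878 kJ/K


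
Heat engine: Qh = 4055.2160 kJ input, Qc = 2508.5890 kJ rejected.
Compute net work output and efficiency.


W = 4055.2160 - 2508.5890 = 1546.6270 kJ
eta = 1546.6270 / 4055.2160 = 0.3814 = 38.1392%

W = 1546.6270 kJ, eta = 38.1392%


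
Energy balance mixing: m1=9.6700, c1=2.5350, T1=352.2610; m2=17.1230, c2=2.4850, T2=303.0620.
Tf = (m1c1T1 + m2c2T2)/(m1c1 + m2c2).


num = 21530.6190
den = 67.0641
Tf = 321.0453 K

321.0453 K


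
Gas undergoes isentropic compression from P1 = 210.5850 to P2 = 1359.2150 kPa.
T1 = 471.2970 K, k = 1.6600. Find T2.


(k-1)/k = 0.3976
(P2/P1)^exp = 2.0989
T2 = 471.2970 * 2.0989 = 989.2077 K

989.2077 K


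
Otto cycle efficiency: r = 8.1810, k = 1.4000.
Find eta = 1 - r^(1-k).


r^(k-1) = 2.3180
eta = 1 - 1/2.3180 = 0.5686 = 56.8603%

56.8603%


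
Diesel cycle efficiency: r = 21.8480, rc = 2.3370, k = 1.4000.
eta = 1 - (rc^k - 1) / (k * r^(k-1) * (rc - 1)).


r^(k-1) = 3.4337
rc^k = 3.2819
eta = 0.6450 = 64.4968%

64.4968%


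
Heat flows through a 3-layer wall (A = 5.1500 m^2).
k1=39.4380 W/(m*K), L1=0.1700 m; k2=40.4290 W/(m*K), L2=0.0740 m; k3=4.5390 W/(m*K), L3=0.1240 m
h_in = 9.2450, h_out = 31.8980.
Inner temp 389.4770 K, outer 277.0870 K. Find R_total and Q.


R_conv_in = 1/(9.2450*5.1500) = 0.0210
R_1 = 0.1700/(39.4380*5.1500) = 0.0008
R_2 = 0.0740/(40.4290*5.1500) = 0.0004
R_3 = 0.1240/(4.5390*5.1500) = 0.0053
R_conv_out = 1/(31.8980*5.1500) = 0.0061
R_total = 0.0336 K/W
Q = 112.3900 / 0.0336 = 3346.1736 W

R_total = 0.0336 K/W, Q = 3346.1736 W


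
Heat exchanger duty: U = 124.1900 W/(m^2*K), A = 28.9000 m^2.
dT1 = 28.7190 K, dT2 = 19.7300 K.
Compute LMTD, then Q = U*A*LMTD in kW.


LMTD = 23.9439 K
Q = 124.1900 * 28.9000 * 23.9439 = 85936.9744 W = 85.9370 kW

85.9370 kW


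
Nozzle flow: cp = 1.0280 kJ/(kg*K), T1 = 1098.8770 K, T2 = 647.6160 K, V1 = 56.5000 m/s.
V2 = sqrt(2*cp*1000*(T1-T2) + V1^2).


dT = 451.2610 K
2*cp*1000*dT = 927792.6160
V1^2 = 3192.2500
V2 = sqrt(930984.8660) = 964.8756 m/s

964.8756 m/s


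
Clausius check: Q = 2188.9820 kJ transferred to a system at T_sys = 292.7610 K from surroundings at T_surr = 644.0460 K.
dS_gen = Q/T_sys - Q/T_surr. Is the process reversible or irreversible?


dS_sys = 2188.9820/292.7610 = 7.4770 kJ/K
dS_surr = -2188.9820/644.0460 = -3.3988 kJ/K
dS_gen = 7.4770 - 3.3988 = 4.0782 kJ/K (irreversible)

dS_gen = 4.0782 kJ/K, irreversible


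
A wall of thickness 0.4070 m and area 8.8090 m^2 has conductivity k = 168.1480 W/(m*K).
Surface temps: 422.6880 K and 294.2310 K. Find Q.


dT = 128.4570 K
Q = 168.1480 * 8.8090 * 128.4570 / 0.4070 = 467500.0720 W

467500.0720 W


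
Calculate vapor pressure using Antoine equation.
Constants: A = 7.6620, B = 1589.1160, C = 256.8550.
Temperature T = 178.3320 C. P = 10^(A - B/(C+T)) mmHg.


C+T = 435.1870
B/(C+T) = 3.6516
log10(P) = 7.6620 - 3.6516 = 4.0104
P = 10^4.0104 = 10243.0555 mmHg

10243.0555 mmHg


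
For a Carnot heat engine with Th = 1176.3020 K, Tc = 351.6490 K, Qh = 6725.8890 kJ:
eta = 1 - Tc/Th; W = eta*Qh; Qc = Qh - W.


eta = 1 - 351.6490/1176.3020 = 0.7011
W = 0.7011 * 6725.8890 = 4715.2216 kJ
Qc = 6725.8890 - 4715.2216 = 2010.6674 kJ

eta = 70.1056%, W = 4715.2216 kJ, Qc = 2010.6674 kJ


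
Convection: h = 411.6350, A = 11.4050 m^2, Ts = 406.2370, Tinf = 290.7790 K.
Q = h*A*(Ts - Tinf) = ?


dT = 115.4580 K
Q = 411.6350 * 11.4050 * 115.4580 = 542040.3464 W

542040.3464 W


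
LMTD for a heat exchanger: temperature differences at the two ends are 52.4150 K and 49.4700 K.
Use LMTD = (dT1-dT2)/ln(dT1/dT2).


dT1/dT2 = 1.0595
ln(dT1/dT2) = 0.0578
LMTD = 2.9450 / 0.0578 = 50.9283 K

50.9283 K


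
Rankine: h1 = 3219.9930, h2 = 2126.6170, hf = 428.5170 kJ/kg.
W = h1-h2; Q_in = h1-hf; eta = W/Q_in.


W = 1093.3760 kJ/kg
Q_in = 2791.4760 kJ/kg
eta = 0.3917 = 39.1684%

eta = 39.1684%


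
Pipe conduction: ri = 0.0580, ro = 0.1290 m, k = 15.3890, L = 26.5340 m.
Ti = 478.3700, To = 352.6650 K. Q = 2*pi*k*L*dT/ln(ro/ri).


dT = 125.7050 K
ln(ro/ri) = 0.7994
Q = 2*pi*15.3890*26.5340*125.7050 / 0.7994 = 403457.7193 W

403457.7193 W


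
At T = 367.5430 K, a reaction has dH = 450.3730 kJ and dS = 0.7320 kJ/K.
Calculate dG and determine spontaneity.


T*dS = 367.5430 * 0.7320 = 269.0415 kJ
dG = 450.3730 - 269.0415 = 181.3315 kJ (non-spontaneous)

dG = 181.3315 kJ, non-spontaneous


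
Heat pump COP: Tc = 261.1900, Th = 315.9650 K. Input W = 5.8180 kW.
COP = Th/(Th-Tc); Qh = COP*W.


COP = 315.9650 / 54.7750 = 5.7684
Qh = 5.7684 * 5.8180 = 33.5606 kW

COP = 5.7684, Qh = 33.5606 kW


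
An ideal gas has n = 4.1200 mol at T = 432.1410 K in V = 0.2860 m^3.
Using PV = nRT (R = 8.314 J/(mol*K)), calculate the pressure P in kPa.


P = nRT/V = 4.1200 * 8.314 * 432.1410 / 0.2860
= 14802.4195 / 0.2860 = 51756.7116 Pa = 51.7567 kPa

51.7567 kPa


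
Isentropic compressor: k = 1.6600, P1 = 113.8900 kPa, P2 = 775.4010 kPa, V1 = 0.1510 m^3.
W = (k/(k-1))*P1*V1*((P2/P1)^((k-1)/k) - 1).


(k-1)/k = 0.3976
(P2/P1)^exp = 2.1439
W = 2.5152 * 113.8900 * 0.1510 * (2.1439 - 1) = 49.4792 kJ

49.4792 kJ


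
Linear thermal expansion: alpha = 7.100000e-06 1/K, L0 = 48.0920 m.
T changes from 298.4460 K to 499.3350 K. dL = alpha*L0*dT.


dT = 200.8890 K
dL = 7.100000e-06 * 48.0920 * 200.8890 = 0.068594 m
L_final = 48.160594 m

dL = 0.068594 m


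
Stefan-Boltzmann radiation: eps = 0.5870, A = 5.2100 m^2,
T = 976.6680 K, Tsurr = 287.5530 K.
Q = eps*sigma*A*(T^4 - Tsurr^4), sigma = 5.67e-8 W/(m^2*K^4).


T^4 = 9.0989e+11
Tsurr^4 = 6.8371e+09
Q = 0.5870 * 5.67e-8 * 5.2100 * 9.0305e+11 = 156592.5194 W

156592.5194 W


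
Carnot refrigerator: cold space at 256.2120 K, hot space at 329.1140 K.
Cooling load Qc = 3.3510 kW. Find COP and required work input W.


COP = 256.2120 / 72.9020 = 3.5145
W = 3.3510 / 3.5145 = 0.9535 kW

COP = 3.5145, W = 0.9535 kW


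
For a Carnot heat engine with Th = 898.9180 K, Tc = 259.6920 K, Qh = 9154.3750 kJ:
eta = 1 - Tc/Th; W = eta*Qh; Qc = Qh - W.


eta = 1 - 259.6920/898.9180 = 0.7111
W = 0.7111 * 9154.3750 = 6509.7312 kJ
Qc = 9154.3750 - 6509.7312 = 2644.6438 kJ

eta = 71.1106%, W = 6509.7312 kJ, Qc = 2644.6438 kJ


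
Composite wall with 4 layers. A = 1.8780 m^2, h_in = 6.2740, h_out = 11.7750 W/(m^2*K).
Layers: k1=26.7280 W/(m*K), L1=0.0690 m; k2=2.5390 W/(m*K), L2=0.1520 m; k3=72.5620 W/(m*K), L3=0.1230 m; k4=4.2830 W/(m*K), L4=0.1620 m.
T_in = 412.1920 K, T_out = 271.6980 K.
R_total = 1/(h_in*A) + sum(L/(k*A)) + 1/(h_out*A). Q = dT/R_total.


R_conv_in = 1/(6.2740*1.8780) = 0.0849
R_1 = 0.0690/(26.7280*1.8780) = 0.0014
R_2 = 0.1520/(2.5390*1.8780) = 0.0319
R_3 = 0.1230/(72.5620*1.8780) = 0.0009
R_4 = 0.1620/(4.2830*1.8780) = 0.0201
R_conv_out = 1/(11.7750*1.8780) = 0.0452
R_total = 0.1844 K/W
Q = 140.4940 / 0.1844 = 761.9483 W

R_total = 0.1844 K/W, Q = 761.9483 W


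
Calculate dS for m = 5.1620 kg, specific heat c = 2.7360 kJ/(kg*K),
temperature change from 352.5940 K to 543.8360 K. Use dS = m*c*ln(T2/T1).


T2/T1 = 1.5424
ln(T2/T1) = 0.4333
dS = 5.1620 * 2.7360 * 0.4333 = 6.1200 kJ/K

6.1200 kJ/K


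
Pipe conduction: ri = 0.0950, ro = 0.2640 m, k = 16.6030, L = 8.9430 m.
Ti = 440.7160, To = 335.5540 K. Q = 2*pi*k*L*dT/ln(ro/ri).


dT = 105.1620 K
ln(ro/ri) = 1.0221
Q = 2*pi*16.6030*8.9430*105.1620 / 1.0221 = 95990.2059 W

95990.2059 W


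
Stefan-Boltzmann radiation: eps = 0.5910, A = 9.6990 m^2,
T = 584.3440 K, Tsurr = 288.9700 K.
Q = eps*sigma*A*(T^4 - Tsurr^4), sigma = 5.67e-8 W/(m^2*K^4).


T^4 = 1.1659e+11
Tsurr^4 = 6.9729e+09
Q = 0.5910 * 5.67e-8 * 9.6990 * 1.0962e+11 = 35627.8688 W

35627.8688 W


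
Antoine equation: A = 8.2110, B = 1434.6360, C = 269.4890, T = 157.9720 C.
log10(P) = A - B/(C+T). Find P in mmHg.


C+T = 427.4610
B/(C+T) = 3.3562
log10(P) = 8.2110 - 3.3562 = 4.8548
P = 10^4.8548 = 71584.6883 mmHg

71584.6883 mmHg


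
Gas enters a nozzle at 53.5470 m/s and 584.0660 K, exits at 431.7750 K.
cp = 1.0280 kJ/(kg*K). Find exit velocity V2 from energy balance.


dT = 152.2910 K
2*cp*1000*dT = 313110.2960
V1^2 = 2867.2812
V2 = sqrt(315977.5772) = 562.1188 m/s

562.1188 m/s


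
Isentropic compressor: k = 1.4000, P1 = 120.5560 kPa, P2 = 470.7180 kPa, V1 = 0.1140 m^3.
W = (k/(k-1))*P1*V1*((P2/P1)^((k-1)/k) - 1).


(k-1)/k = 0.2857
(P2/P1)^exp = 1.4758
W = 3.5000 * 120.5560 * 0.1140 * (1.4758 - 1) = 22.8857 kJ

22.8857 kJ


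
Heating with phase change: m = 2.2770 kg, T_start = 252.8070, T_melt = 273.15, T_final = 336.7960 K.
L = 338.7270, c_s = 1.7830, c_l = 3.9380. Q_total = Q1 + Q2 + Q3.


Q1 (sensible, solid) = 2.2770 * 1.7830 * 20.3430 = 82.5904 kJ
Q2 (latent) = 2.2770 * 338.7270 = 771.2814 kJ
Q3 (sensible, liquid) = 2.2770 * 3.9380 * 63.6460 = 570.7026 kJ
Q_total = 1424.5743 kJ

1424.5743 kJ


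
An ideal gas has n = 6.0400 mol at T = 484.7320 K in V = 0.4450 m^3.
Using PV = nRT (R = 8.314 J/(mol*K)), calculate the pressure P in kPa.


P = nRT/V = 6.0400 * 8.314 * 484.7320 / 0.4450
= 24341.5736 / 0.4450 = 54700.1653 Pa = 54.7002 kPa

54.7002 kPa


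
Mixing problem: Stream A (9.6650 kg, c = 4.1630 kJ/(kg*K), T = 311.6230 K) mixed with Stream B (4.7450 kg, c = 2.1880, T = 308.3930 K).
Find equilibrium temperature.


num = 15740.0291
den = 50.6175
Tf = 310.9605 K

310.9605 K


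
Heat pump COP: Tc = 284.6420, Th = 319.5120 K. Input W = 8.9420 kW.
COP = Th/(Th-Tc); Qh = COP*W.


COP = 319.5120 / 34.8700 = 9.1629
Qh = 9.1629 * 8.9420 = 81.9351 kW

COP = 9.1629, Qh = 81.9351 kW


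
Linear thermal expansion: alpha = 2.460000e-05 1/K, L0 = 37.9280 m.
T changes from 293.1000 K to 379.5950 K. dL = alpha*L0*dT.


dT = 86.4950 K
dL = 2.460000e-05 * 37.9280 * 86.4950 = 0.080702 m
L_final = 38.008702 m

dL = 0.080702 m


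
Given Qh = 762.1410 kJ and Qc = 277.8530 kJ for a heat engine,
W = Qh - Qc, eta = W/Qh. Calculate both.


W = 762.1410 - 277.8530 = 484.2880 kJ
eta = 484.2880 / 762.1410 = 0.6354 = 63.5431%

W = 484.2880 kJ, eta = 63.5431%


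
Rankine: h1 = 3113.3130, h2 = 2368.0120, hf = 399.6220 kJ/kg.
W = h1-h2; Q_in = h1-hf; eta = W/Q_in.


W = 745.3010 kJ/kg
Q_in = 2713.6910 kJ/kg
eta = 0.2746 = 27.4645%

eta = 27.4645%


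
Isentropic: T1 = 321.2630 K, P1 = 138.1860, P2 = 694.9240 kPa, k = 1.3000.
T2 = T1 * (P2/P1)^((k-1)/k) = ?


(k-1)/k = 0.2308
(P2/P1)^exp = 1.4517
T2 = 321.2630 * 1.4517 = 466.3792 K

466.3792 K


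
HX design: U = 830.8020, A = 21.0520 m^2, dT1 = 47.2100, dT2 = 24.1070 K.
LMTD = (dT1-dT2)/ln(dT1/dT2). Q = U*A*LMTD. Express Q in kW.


LMTD = 34.3742 K
Q = 830.8020 * 21.0520 * 34.3742 = 601205.7545 W = 601.2058 kW

601.2058 kW


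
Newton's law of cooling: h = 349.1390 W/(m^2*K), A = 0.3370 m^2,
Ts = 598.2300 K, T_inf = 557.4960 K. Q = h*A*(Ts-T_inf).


dT = 40.7340 K
Q = 349.1390 * 0.3370 * 40.7340 = 4792.7560 W

4792.7560 W


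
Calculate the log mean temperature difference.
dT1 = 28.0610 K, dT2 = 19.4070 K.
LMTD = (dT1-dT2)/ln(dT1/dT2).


dT1/dT2 = 1.4459
ln(dT1/dT2) = 0.3687
LMTD = 8.6540 / 0.3687 = 23.4687 K

23.4687 K


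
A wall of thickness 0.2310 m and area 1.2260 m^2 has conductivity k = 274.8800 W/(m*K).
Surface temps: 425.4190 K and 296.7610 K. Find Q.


dT = 128.6580 K
Q = 274.8800 * 1.2260 * 128.6580 / 0.2310 = 187697.4742 W

187697.4742 W


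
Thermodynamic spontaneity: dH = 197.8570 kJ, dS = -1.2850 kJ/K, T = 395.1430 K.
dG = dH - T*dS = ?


T*dS = 395.1430 * -1.2850 = -507.7588 kJ
dG = 197.8570 + 507.7588 = 705.6158 kJ (non-spontaneous)

dG = 705.6158 kJ, non-spontaneous


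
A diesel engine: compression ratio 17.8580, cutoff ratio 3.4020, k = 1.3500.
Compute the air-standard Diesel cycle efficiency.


r^(k-1) = 2.7425
rc^k = 5.2221
eta = 0.5252 = 52.5239%

52.5239%


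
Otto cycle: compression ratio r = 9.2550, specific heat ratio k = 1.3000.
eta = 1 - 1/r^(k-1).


r^(k-1) = 1.9495
eta = 1 - 1/1.9495 = 0.4870 = 48.7036%

48.7036%


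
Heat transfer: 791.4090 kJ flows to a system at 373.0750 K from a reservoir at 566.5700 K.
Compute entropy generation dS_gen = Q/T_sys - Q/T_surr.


dS_sys = 791.4090/373.0750 = 2.1213 kJ/K
dS_surr = -791.4090/566.5700 = -1.3968 kJ/K
dS_gen = 2.1213 - 1.3968 = 0.7245 kJ/K (irreversible)

dS_gen = 0.7245 kJ/K, irreversible


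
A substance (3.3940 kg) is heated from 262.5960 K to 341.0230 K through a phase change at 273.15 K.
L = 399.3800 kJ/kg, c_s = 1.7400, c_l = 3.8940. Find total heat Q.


Q1 (sensible, solid) = 3.3940 * 1.7400 * 10.5540 = 62.3273 kJ
Q2 (latent) = 3.3940 * 399.3800 = 1355.4957 kJ
Q3 (sensible, liquid) = 3.3940 * 3.8940 * 67.8730 = 897.0256 kJ
Q_total = 2314.8486 kJ

2314.8486 kJ


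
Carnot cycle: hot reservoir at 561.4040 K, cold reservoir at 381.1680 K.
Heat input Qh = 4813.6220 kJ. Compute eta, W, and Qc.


eta = 1 - 381.1680/561.4040 = 0.3210
W = 0.3210 * 4813.6220 = 1545.3897 kJ
Qc = 4813.6220 - 1545.3897 = 3268.2323 kJ

eta = 32.1045%, W = 1545.3897 kJ, Qc = 3268.2323 kJ


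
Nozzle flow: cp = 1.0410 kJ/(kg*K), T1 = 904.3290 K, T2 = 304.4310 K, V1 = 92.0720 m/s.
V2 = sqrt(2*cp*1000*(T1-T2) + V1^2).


dT = 599.8980 K
2*cp*1000*dT = 1248987.6360
V1^2 = 8477.2532
V2 = sqrt(1257464.8892) = 1121.3674 m/s

1121.3674 m/s


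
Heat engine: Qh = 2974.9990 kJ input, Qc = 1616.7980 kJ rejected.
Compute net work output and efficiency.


W = 2974.9990 - 1616.7980 = 1358.2010 kJ
eta = 1358.2010 / 2974.9990 = 0.4565 = 45.6538%

W = 1358.2010 kJ, eta = 45.6538%


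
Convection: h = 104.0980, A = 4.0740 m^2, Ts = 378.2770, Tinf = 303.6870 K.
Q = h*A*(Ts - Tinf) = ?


dT = 74.5900 K
Q = 104.0980 * 4.0740 * 74.5900 = 31633.2648 W

31633.2648 W


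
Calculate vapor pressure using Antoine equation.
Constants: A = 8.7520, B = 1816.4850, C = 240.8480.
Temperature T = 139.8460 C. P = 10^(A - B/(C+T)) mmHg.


C+T = 380.6940
B/(C+T) = 4.7715
log10(P) = 8.7520 - 4.7715 = 3.9805
P = 10^3.9805 = 9560.7200 mmHg

9560.7200 mmHg


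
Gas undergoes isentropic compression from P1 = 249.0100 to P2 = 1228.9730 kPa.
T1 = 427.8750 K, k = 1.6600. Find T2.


(k-1)/k = 0.3976
(P2/P1)^exp = 1.8865
T2 = 427.8750 * 1.8865 = 807.1913 K

807.1913 K


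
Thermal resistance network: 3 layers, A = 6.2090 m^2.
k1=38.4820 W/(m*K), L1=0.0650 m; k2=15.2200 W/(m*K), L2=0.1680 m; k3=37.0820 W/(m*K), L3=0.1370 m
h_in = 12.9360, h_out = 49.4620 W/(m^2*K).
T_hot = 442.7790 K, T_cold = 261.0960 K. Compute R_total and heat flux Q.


R_conv_in = 1/(12.9360*6.2090) = 0.0125
R_1 = 0.0650/(38.4820*6.2090) = 0.0003
R_2 = 0.1680/(15.2200*6.2090) = 0.0018
R_3 = 0.1370/(37.0820*6.2090) = 0.0006
R_conv_out = 1/(49.4620*6.2090) = 0.0033
R_total = 0.0184 K/W
Q = 181.6830 / 0.0184 = 9900.3063 W

R_total = 0.0184 K/W, Q = 9900.3063 W


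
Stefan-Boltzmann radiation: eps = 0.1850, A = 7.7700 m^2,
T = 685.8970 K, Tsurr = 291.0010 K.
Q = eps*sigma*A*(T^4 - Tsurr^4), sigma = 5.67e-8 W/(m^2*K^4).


T^4 = 2.2133e+11
Tsurr^4 = 7.1710e+09
Q = 0.1850 * 5.67e-8 * 7.7700 * 2.1416e+11 = 17454.4983 W

17454.4983 W


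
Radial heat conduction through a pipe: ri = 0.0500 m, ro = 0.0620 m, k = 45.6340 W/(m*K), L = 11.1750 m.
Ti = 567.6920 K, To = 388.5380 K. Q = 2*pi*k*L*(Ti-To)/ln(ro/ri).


dT = 179.1540 K
ln(ro/ri) = 0.2151
Q = 2*pi*45.6340*11.1750*179.1540 / 0.2151 = 2668572.8412 W

2668572.8412 W
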